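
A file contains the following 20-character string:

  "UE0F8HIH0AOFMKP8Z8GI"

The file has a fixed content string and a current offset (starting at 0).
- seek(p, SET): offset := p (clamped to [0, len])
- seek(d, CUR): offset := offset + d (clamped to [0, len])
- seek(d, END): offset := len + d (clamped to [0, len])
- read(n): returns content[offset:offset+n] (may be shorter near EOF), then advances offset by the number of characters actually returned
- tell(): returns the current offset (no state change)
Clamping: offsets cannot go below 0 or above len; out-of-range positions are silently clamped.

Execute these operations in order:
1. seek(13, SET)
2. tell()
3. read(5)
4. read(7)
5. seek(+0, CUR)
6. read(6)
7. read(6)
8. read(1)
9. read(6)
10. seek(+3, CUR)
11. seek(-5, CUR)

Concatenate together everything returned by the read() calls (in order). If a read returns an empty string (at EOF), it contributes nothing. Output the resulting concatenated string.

Answer: KP8Z8GI

Derivation:
After 1 (seek(13, SET)): offset=13
After 2 (tell()): offset=13
After 3 (read(5)): returned 'KP8Z8', offset=18
After 4 (read(7)): returned 'GI', offset=20
After 5 (seek(+0, CUR)): offset=20
After 6 (read(6)): returned '', offset=20
After 7 (read(6)): returned '', offset=20
After 8 (read(1)): returned '', offset=20
After 9 (read(6)): returned '', offset=20
After 10 (seek(+3, CUR)): offset=20
After 11 (seek(-5, CUR)): offset=15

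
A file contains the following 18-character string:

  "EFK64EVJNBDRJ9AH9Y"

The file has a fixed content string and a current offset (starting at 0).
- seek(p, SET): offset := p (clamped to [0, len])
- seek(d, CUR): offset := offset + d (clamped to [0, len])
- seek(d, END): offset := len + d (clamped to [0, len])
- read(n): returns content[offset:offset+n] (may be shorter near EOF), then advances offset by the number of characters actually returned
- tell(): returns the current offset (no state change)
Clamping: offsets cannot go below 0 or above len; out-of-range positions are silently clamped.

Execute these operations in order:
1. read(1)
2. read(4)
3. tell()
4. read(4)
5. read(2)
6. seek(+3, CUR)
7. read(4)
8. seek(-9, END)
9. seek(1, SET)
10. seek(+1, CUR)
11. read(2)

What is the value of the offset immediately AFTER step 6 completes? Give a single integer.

After 1 (read(1)): returned 'E', offset=1
After 2 (read(4)): returned 'FK64', offset=5
After 3 (tell()): offset=5
After 4 (read(4)): returned 'EVJN', offset=9
After 5 (read(2)): returned 'BD', offset=11
After 6 (seek(+3, CUR)): offset=14

Answer: 14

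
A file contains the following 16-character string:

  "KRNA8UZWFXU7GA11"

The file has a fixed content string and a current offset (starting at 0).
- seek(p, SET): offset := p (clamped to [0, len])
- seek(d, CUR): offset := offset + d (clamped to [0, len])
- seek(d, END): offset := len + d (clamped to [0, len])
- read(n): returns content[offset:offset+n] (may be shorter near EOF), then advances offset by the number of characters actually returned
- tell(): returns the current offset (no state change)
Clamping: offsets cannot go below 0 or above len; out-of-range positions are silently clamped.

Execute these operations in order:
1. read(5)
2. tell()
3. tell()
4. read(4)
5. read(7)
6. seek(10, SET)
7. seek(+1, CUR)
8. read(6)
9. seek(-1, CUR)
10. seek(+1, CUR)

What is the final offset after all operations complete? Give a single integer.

Answer: 16

Derivation:
After 1 (read(5)): returned 'KRNA8', offset=5
After 2 (tell()): offset=5
After 3 (tell()): offset=5
After 4 (read(4)): returned 'UZWF', offset=9
After 5 (read(7)): returned 'XU7GA11', offset=16
After 6 (seek(10, SET)): offset=10
After 7 (seek(+1, CUR)): offset=11
After 8 (read(6)): returned '7GA11', offset=16
After 9 (seek(-1, CUR)): offset=15
After 10 (seek(+1, CUR)): offset=16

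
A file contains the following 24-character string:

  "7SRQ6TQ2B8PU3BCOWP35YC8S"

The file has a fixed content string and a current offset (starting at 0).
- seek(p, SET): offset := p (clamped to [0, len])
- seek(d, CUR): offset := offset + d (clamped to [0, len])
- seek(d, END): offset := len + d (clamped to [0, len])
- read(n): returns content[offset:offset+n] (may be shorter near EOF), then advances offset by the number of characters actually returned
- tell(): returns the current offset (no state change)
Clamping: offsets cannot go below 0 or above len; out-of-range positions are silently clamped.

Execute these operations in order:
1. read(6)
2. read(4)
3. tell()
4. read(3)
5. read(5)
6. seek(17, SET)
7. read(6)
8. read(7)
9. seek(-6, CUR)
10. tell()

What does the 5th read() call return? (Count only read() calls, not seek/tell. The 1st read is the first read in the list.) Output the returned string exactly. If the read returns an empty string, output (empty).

Answer: P35YC8

Derivation:
After 1 (read(6)): returned '7SRQ6T', offset=6
After 2 (read(4)): returned 'Q2B8', offset=10
After 3 (tell()): offset=10
After 4 (read(3)): returned 'PU3', offset=13
After 5 (read(5)): returned 'BCOWP', offset=18
After 6 (seek(17, SET)): offset=17
After 7 (read(6)): returned 'P35YC8', offset=23
After 8 (read(7)): returned 'S', offset=24
After 9 (seek(-6, CUR)): offset=18
After 10 (tell()): offset=18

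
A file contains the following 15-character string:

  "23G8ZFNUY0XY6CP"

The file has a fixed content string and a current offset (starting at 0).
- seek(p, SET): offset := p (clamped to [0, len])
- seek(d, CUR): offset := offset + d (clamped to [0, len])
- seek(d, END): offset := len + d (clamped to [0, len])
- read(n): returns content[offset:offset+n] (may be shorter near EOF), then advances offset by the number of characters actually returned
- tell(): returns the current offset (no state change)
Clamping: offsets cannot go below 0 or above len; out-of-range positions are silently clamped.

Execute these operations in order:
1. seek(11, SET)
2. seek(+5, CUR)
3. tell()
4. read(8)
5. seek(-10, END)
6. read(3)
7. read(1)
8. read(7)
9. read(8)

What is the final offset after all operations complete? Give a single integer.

Answer: 15

Derivation:
After 1 (seek(11, SET)): offset=11
After 2 (seek(+5, CUR)): offset=15
After 3 (tell()): offset=15
After 4 (read(8)): returned '', offset=15
After 5 (seek(-10, END)): offset=5
After 6 (read(3)): returned 'FNU', offset=8
After 7 (read(1)): returned 'Y', offset=9
After 8 (read(7)): returned '0XY6CP', offset=15
After 9 (read(8)): returned '', offset=15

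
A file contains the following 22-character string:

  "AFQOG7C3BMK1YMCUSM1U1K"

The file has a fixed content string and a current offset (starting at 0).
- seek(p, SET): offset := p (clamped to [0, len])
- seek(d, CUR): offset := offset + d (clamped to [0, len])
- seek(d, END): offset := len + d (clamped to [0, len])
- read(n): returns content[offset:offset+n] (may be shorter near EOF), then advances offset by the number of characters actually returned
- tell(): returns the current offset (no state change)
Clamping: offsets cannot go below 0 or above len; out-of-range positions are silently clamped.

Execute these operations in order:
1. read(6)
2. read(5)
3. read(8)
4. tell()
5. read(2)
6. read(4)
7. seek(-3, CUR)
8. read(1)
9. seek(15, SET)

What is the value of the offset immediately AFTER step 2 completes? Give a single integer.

After 1 (read(6)): returned 'AFQOG7', offset=6
After 2 (read(5)): returned 'C3BMK', offset=11

Answer: 11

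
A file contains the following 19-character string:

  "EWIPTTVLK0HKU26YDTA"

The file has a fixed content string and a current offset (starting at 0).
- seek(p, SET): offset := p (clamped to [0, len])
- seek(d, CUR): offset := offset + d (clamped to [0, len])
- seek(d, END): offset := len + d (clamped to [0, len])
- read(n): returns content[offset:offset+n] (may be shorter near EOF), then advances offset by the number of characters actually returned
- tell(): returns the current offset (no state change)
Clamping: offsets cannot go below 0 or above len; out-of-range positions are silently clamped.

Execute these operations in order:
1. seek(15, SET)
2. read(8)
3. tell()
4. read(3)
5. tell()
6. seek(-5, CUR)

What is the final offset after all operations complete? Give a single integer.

After 1 (seek(15, SET)): offset=15
After 2 (read(8)): returned 'YDTA', offset=19
After 3 (tell()): offset=19
After 4 (read(3)): returned '', offset=19
After 5 (tell()): offset=19
After 6 (seek(-5, CUR)): offset=14

Answer: 14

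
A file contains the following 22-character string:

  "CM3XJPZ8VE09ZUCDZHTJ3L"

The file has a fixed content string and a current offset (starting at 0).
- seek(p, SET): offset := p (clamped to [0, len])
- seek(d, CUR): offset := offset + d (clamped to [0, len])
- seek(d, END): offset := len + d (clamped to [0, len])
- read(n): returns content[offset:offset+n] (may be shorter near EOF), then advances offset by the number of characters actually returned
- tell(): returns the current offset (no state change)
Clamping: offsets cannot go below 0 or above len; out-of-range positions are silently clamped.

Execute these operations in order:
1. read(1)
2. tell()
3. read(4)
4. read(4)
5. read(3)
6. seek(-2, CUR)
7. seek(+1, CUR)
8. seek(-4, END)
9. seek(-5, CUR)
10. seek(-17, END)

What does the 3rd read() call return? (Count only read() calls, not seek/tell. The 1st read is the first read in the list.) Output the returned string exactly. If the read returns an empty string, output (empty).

After 1 (read(1)): returned 'C', offset=1
After 2 (tell()): offset=1
After 3 (read(4)): returned 'M3XJ', offset=5
After 4 (read(4)): returned 'PZ8V', offset=9
After 5 (read(3)): returned 'E09', offset=12
After 6 (seek(-2, CUR)): offset=10
After 7 (seek(+1, CUR)): offset=11
After 8 (seek(-4, END)): offset=18
After 9 (seek(-5, CUR)): offset=13
After 10 (seek(-17, END)): offset=5

Answer: PZ8V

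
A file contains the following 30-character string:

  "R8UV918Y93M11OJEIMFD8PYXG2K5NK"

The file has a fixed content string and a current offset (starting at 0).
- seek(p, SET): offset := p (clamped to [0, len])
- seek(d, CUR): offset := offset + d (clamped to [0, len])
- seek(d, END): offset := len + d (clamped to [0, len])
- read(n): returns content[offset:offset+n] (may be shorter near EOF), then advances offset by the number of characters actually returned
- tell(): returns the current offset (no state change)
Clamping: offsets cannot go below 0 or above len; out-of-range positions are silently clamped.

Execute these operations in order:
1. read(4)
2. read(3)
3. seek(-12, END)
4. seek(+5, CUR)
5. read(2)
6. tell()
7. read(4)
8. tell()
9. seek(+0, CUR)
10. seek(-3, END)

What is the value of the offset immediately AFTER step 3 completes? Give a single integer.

Answer: 18

Derivation:
After 1 (read(4)): returned 'R8UV', offset=4
After 2 (read(3)): returned '918', offset=7
After 3 (seek(-12, END)): offset=18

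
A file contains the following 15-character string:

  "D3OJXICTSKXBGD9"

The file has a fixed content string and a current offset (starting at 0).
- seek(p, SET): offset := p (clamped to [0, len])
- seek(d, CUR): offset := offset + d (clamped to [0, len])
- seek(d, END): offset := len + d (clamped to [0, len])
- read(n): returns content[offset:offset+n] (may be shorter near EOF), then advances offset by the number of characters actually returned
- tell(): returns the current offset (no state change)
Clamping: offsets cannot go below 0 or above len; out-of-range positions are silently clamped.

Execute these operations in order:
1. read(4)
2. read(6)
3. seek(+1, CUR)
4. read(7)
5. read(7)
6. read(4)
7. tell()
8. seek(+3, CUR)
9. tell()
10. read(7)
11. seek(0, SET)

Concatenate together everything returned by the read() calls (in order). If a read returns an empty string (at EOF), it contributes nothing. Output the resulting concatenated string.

Answer: D3OJXICTSKBGD9

Derivation:
After 1 (read(4)): returned 'D3OJ', offset=4
After 2 (read(6)): returned 'XICTSK', offset=10
After 3 (seek(+1, CUR)): offset=11
After 4 (read(7)): returned 'BGD9', offset=15
After 5 (read(7)): returned '', offset=15
After 6 (read(4)): returned '', offset=15
After 7 (tell()): offset=15
After 8 (seek(+3, CUR)): offset=15
After 9 (tell()): offset=15
After 10 (read(7)): returned '', offset=15
After 11 (seek(0, SET)): offset=0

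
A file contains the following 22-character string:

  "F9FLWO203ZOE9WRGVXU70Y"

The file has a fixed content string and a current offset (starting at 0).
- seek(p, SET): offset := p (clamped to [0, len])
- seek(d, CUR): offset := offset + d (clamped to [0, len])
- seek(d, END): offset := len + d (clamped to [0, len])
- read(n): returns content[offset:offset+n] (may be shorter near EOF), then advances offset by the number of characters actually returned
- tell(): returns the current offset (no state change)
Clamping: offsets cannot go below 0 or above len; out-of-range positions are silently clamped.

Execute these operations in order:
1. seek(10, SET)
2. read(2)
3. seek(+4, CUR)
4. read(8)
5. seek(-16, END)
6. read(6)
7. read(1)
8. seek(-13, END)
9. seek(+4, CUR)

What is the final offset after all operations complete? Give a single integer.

After 1 (seek(10, SET)): offset=10
After 2 (read(2)): returned 'OE', offset=12
After 3 (seek(+4, CUR)): offset=16
After 4 (read(8)): returned 'VXU70Y', offset=22
After 5 (seek(-16, END)): offset=6
After 6 (read(6)): returned '203ZOE', offset=12
After 7 (read(1)): returned '9', offset=13
After 8 (seek(-13, END)): offset=9
After 9 (seek(+4, CUR)): offset=13

Answer: 13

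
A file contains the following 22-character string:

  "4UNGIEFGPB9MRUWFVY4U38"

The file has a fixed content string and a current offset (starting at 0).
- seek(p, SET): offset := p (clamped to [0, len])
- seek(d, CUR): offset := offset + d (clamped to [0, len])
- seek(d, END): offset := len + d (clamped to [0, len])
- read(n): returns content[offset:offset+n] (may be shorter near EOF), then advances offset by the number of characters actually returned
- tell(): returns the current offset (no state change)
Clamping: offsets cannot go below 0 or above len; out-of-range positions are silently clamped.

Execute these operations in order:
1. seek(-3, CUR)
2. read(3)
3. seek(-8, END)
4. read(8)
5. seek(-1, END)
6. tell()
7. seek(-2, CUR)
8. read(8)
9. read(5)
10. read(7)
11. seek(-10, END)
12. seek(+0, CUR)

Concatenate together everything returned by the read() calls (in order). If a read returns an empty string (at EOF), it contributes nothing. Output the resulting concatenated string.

Answer: 4UNWFVY4U38U38

Derivation:
After 1 (seek(-3, CUR)): offset=0
After 2 (read(3)): returned '4UN', offset=3
After 3 (seek(-8, END)): offset=14
After 4 (read(8)): returned 'WFVY4U38', offset=22
After 5 (seek(-1, END)): offset=21
After 6 (tell()): offset=21
After 7 (seek(-2, CUR)): offset=19
After 8 (read(8)): returned 'U38', offset=22
After 9 (read(5)): returned '', offset=22
After 10 (read(7)): returned '', offset=22
After 11 (seek(-10, END)): offset=12
After 12 (seek(+0, CUR)): offset=12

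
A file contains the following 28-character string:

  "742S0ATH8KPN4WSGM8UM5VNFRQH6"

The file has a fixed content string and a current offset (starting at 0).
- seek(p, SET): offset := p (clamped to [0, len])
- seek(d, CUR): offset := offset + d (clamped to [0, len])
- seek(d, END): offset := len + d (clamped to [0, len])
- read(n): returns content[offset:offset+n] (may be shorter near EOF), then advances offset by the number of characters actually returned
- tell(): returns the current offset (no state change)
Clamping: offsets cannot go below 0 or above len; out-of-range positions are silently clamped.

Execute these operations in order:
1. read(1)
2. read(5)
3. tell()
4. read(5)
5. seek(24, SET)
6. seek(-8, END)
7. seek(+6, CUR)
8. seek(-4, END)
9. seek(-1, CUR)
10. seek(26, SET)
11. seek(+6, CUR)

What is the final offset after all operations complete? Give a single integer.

After 1 (read(1)): returned '7', offset=1
After 2 (read(5)): returned '42S0A', offset=6
After 3 (tell()): offset=6
After 4 (read(5)): returned 'TH8KP', offset=11
After 5 (seek(24, SET)): offset=24
After 6 (seek(-8, END)): offset=20
After 7 (seek(+6, CUR)): offset=26
After 8 (seek(-4, END)): offset=24
After 9 (seek(-1, CUR)): offset=23
After 10 (seek(26, SET)): offset=26
After 11 (seek(+6, CUR)): offset=28

Answer: 28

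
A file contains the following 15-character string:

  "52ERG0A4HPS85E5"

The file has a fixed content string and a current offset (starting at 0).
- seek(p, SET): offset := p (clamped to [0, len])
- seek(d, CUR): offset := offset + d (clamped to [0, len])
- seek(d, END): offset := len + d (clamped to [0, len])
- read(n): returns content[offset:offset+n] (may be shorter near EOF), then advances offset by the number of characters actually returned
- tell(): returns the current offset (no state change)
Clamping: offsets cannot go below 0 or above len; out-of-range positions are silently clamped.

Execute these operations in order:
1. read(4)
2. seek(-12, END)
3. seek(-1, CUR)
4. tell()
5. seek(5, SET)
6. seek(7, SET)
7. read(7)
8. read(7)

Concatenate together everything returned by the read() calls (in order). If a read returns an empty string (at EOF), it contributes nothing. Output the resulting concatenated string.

After 1 (read(4)): returned '52ER', offset=4
After 2 (seek(-12, END)): offset=3
After 3 (seek(-1, CUR)): offset=2
After 4 (tell()): offset=2
After 5 (seek(5, SET)): offset=5
After 6 (seek(7, SET)): offset=7
After 7 (read(7)): returned '4HPS85E', offset=14
After 8 (read(7)): returned '5', offset=15

Answer: 52ER4HPS85E5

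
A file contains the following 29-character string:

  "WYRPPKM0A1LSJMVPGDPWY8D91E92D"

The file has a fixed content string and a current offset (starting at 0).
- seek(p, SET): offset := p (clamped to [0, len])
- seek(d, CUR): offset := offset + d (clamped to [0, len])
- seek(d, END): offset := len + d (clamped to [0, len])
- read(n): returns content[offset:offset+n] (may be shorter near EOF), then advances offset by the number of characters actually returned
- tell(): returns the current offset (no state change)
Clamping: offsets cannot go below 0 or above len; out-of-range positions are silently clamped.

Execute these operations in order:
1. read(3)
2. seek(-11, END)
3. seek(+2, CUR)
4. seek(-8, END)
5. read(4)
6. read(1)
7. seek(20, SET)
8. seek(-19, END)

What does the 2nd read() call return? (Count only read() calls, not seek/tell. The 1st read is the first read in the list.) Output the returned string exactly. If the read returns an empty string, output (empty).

After 1 (read(3)): returned 'WYR', offset=3
After 2 (seek(-11, END)): offset=18
After 3 (seek(+2, CUR)): offset=20
After 4 (seek(-8, END)): offset=21
After 5 (read(4)): returned '8D91', offset=25
After 6 (read(1)): returned 'E', offset=26
After 7 (seek(20, SET)): offset=20
After 8 (seek(-19, END)): offset=10

Answer: 8D91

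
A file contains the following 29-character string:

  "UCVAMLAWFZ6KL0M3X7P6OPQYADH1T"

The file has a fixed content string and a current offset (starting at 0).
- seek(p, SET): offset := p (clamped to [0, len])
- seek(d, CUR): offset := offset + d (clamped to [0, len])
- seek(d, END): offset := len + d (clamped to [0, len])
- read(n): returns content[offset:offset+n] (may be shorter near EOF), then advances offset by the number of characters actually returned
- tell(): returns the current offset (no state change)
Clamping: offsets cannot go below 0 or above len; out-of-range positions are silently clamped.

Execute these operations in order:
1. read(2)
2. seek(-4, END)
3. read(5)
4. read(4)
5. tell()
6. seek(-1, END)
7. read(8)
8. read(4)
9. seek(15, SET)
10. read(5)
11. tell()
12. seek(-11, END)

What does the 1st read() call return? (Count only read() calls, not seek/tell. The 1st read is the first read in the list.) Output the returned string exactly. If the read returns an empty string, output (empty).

Answer: UC

Derivation:
After 1 (read(2)): returned 'UC', offset=2
After 2 (seek(-4, END)): offset=25
After 3 (read(5)): returned 'DH1T', offset=29
After 4 (read(4)): returned '', offset=29
After 5 (tell()): offset=29
After 6 (seek(-1, END)): offset=28
After 7 (read(8)): returned 'T', offset=29
After 8 (read(4)): returned '', offset=29
After 9 (seek(15, SET)): offset=15
After 10 (read(5)): returned '3X7P6', offset=20
After 11 (tell()): offset=20
After 12 (seek(-11, END)): offset=18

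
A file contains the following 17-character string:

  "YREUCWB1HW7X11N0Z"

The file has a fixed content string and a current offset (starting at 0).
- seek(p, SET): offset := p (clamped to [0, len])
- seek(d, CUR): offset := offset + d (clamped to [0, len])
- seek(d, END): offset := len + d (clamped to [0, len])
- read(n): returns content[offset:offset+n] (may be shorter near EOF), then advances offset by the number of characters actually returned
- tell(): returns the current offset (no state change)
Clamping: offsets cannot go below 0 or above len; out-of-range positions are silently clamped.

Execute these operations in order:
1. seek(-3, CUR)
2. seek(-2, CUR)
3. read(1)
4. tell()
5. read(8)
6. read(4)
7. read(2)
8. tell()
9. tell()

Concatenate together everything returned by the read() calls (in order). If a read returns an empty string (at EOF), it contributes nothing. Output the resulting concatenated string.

Answer: YREUCWB1HW7X11N

Derivation:
After 1 (seek(-3, CUR)): offset=0
After 2 (seek(-2, CUR)): offset=0
After 3 (read(1)): returned 'Y', offset=1
After 4 (tell()): offset=1
After 5 (read(8)): returned 'REUCWB1H', offset=9
After 6 (read(4)): returned 'W7X1', offset=13
After 7 (read(2)): returned '1N', offset=15
After 8 (tell()): offset=15
After 9 (tell()): offset=15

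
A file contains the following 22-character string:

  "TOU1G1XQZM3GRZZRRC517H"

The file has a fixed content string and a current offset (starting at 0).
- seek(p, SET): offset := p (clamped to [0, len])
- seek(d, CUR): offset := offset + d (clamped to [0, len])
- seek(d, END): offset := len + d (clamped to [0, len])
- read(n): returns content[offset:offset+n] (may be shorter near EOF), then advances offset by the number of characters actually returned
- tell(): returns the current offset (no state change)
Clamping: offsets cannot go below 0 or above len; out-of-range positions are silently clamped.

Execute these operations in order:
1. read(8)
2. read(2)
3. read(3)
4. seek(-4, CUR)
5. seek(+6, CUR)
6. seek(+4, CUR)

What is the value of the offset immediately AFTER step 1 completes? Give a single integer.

Answer: 8

Derivation:
After 1 (read(8)): returned 'TOU1G1XQ', offset=8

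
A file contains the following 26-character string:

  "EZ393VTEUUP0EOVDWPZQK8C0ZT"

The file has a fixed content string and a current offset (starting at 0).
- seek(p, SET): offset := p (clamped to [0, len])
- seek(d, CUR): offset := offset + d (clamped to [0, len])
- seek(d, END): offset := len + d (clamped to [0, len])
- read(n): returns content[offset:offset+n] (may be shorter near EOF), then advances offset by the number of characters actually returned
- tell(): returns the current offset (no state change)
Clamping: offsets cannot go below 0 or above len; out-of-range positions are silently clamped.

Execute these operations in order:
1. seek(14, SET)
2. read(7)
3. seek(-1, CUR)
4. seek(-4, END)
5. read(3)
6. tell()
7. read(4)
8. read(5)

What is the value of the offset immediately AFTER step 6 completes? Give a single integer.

After 1 (seek(14, SET)): offset=14
After 2 (read(7)): returned 'VDWPZQK', offset=21
After 3 (seek(-1, CUR)): offset=20
After 4 (seek(-4, END)): offset=22
After 5 (read(3)): returned 'C0Z', offset=25
After 6 (tell()): offset=25

Answer: 25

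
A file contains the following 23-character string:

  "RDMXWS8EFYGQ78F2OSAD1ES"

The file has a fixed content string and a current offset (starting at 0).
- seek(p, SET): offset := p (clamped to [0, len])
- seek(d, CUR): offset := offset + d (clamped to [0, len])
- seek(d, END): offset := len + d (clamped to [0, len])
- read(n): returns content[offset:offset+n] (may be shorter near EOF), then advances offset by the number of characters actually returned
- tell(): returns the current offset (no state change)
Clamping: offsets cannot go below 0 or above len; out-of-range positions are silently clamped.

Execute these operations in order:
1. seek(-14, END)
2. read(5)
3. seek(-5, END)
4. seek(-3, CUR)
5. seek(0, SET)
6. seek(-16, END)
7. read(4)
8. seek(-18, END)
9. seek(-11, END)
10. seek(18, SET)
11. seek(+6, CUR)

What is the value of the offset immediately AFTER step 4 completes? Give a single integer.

After 1 (seek(-14, END)): offset=9
After 2 (read(5)): returned 'YGQ78', offset=14
After 3 (seek(-5, END)): offset=18
After 4 (seek(-3, CUR)): offset=15

Answer: 15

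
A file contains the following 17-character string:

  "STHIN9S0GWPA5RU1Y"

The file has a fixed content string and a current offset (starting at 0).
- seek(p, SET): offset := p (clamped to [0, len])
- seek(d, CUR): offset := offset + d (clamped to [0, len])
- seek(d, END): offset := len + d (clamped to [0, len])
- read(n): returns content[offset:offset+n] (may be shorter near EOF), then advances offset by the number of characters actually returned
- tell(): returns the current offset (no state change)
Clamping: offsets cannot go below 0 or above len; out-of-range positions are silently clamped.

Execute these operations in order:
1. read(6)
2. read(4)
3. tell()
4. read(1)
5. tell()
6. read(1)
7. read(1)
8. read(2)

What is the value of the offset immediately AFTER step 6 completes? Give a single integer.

After 1 (read(6)): returned 'STHIN9', offset=6
After 2 (read(4)): returned 'S0GW', offset=10
After 3 (tell()): offset=10
After 4 (read(1)): returned 'P', offset=11
After 5 (tell()): offset=11
After 6 (read(1)): returned 'A', offset=12

Answer: 12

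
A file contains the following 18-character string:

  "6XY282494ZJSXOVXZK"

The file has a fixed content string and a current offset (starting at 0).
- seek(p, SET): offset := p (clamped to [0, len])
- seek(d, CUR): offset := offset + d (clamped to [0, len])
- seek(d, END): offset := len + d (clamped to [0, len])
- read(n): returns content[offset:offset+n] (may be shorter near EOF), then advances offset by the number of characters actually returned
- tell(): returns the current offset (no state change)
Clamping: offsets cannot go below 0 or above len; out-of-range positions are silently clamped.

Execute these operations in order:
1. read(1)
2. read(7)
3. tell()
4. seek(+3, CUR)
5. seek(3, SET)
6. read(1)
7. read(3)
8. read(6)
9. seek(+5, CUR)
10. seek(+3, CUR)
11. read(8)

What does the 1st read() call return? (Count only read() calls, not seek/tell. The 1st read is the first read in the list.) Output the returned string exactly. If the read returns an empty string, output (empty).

Answer: 6

Derivation:
After 1 (read(1)): returned '6', offset=1
After 2 (read(7)): returned 'XY28249', offset=8
After 3 (tell()): offset=8
After 4 (seek(+3, CUR)): offset=11
After 5 (seek(3, SET)): offset=3
After 6 (read(1)): returned '2', offset=4
After 7 (read(3)): returned '824', offset=7
After 8 (read(6)): returned '94ZJSX', offset=13
After 9 (seek(+5, CUR)): offset=18
After 10 (seek(+3, CUR)): offset=18
After 11 (read(8)): returned '', offset=18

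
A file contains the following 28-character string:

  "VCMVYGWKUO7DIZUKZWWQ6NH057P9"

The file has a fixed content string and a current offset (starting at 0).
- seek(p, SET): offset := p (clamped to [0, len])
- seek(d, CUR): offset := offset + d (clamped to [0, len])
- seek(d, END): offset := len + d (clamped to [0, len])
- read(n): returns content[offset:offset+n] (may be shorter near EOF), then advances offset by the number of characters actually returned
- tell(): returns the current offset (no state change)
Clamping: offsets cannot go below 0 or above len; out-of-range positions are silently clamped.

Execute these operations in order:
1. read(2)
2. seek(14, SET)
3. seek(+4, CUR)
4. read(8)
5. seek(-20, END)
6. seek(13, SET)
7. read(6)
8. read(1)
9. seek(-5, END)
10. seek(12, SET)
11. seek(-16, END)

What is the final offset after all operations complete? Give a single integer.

After 1 (read(2)): returned 'VC', offset=2
After 2 (seek(14, SET)): offset=14
After 3 (seek(+4, CUR)): offset=18
After 4 (read(8)): returned 'WQ6NH057', offset=26
After 5 (seek(-20, END)): offset=8
After 6 (seek(13, SET)): offset=13
After 7 (read(6)): returned 'ZUKZWW', offset=19
After 8 (read(1)): returned 'Q', offset=20
After 9 (seek(-5, END)): offset=23
After 10 (seek(12, SET)): offset=12
After 11 (seek(-16, END)): offset=12

Answer: 12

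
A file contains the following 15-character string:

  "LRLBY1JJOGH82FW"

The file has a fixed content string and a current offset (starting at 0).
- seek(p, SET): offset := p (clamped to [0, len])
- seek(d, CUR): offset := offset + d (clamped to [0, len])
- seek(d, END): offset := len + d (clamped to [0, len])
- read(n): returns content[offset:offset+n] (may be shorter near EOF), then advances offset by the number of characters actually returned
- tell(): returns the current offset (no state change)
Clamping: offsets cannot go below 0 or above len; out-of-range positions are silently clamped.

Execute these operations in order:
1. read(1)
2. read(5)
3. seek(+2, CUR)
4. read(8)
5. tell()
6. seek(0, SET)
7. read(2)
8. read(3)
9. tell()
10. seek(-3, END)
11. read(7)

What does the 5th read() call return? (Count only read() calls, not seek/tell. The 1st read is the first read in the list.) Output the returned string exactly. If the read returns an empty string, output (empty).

Answer: LBY

Derivation:
After 1 (read(1)): returned 'L', offset=1
After 2 (read(5)): returned 'RLBY1', offset=6
After 3 (seek(+2, CUR)): offset=8
After 4 (read(8)): returned 'OGH82FW', offset=15
After 5 (tell()): offset=15
After 6 (seek(0, SET)): offset=0
After 7 (read(2)): returned 'LR', offset=2
After 8 (read(3)): returned 'LBY', offset=5
After 9 (tell()): offset=5
After 10 (seek(-3, END)): offset=12
After 11 (read(7)): returned '2FW', offset=15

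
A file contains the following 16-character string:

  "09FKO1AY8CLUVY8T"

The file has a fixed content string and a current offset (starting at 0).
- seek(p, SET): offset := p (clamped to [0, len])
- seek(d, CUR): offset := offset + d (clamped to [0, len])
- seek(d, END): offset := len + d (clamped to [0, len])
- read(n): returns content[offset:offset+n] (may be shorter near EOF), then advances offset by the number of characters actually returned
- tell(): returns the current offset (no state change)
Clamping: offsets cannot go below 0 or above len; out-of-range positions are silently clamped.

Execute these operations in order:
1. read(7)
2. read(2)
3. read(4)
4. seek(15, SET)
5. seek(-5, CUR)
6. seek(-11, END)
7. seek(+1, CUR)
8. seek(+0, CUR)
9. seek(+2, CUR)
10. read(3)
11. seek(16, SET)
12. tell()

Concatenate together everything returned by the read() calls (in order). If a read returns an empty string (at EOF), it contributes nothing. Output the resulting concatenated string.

Answer: 09FKO1AY8CLUV8CL

Derivation:
After 1 (read(7)): returned '09FKO1A', offset=7
After 2 (read(2)): returned 'Y8', offset=9
After 3 (read(4)): returned 'CLUV', offset=13
After 4 (seek(15, SET)): offset=15
After 5 (seek(-5, CUR)): offset=10
After 6 (seek(-11, END)): offset=5
After 7 (seek(+1, CUR)): offset=6
After 8 (seek(+0, CUR)): offset=6
After 9 (seek(+2, CUR)): offset=8
After 10 (read(3)): returned '8CL', offset=11
After 11 (seek(16, SET)): offset=16
After 12 (tell()): offset=16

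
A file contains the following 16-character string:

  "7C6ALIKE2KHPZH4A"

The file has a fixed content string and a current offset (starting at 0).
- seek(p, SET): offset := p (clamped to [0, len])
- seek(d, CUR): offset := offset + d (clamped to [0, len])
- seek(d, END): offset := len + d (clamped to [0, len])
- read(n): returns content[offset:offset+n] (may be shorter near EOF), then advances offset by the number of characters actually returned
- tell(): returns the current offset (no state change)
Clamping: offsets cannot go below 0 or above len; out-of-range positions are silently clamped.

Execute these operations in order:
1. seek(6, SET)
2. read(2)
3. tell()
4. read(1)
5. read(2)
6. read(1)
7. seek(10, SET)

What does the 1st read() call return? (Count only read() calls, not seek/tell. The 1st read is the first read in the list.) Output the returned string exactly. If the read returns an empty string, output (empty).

Answer: KE

Derivation:
After 1 (seek(6, SET)): offset=6
After 2 (read(2)): returned 'KE', offset=8
After 3 (tell()): offset=8
After 4 (read(1)): returned '2', offset=9
After 5 (read(2)): returned 'KH', offset=11
After 6 (read(1)): returned 'P', offset=12
After 7 (seek(10, SET)): offset=10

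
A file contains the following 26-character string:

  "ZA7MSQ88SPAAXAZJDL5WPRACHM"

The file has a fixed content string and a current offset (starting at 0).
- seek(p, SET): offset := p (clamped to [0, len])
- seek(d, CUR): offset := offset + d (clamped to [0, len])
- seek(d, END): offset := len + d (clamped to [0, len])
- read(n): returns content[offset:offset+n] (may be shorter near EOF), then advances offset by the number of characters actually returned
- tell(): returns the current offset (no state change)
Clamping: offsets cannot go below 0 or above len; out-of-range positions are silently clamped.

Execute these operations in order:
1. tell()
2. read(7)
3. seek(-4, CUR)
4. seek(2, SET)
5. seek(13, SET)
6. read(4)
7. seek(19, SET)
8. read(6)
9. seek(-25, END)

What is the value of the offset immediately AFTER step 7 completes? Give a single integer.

After 1 (tell()): offset=0
After 2 (read(7)): returned 'ZA7MSQ8', offset=7
After 3 (seek(-4, CUR)): offset=3
After 4 (seek(2, SET)): offset=2
After 5 (seek(13, SET)): offset=13
After 6 (read(4)): returned 'AZJD', offset=17
After 7 (seek(19, SET)): offset=19

Answer: 19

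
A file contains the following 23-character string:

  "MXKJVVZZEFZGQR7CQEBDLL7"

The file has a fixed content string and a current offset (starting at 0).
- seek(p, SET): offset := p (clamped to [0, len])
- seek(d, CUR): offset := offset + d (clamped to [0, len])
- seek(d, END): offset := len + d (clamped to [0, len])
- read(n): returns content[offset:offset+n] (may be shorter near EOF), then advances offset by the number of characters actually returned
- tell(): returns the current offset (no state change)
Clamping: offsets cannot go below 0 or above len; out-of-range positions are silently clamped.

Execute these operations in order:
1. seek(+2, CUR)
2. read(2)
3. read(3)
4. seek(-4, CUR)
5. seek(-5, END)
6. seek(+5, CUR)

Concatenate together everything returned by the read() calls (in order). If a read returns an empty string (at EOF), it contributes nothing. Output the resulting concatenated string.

After 1 (seek(+2, CUR)): offset=2
After 2 (read(2)): returned 'KJ', offset=4
After 3 (read(3)): returned 'VVZ', offset=7
After 4 (seek(-4, CUR)): offset=3
After 5 (seek(-5, END)): offset=18
After 6 (seek(+5, CUR)): offset=23

Answer: KJVVZ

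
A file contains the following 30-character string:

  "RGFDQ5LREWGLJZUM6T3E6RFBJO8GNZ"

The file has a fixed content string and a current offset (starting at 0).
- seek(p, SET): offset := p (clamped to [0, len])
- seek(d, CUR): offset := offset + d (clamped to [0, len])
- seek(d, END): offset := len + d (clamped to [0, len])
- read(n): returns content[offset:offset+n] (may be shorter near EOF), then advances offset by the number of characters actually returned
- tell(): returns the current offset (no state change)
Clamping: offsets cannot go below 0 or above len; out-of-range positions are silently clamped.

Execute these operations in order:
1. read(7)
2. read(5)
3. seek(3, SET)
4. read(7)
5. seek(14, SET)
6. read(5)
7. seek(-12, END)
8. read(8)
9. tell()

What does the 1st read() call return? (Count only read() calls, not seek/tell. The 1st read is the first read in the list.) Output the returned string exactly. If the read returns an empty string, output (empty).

Answer: RGFDQ5L

Derivation:
After 1 (read(7)): returned 'RGFDQ5L', offset=7
After 2 (read(5)): returned 'REWGL', offset=12
After 3 (seek(3, SET)): offset=3
After 4 (read(7)): returned 'DQ5LREW', offset=10
After 5 (seek(14, SET)): offset=14
After 6 (read(5)): returned 'UM6T3', offset=19
After 7 (seek(-12, END)): offset=18
After 8 (read(8)): returned '3E6RFBJO', offset=26
After 9 (tell()): offset=26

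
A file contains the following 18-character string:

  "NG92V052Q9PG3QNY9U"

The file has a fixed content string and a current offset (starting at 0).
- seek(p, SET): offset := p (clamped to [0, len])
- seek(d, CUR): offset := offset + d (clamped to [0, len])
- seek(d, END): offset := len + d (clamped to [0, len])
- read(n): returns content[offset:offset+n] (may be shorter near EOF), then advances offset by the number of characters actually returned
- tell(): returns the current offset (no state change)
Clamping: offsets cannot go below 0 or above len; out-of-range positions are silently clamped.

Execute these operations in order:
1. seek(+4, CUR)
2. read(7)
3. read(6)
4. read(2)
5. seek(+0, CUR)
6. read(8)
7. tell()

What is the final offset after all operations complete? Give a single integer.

After 1 (seek(+4, CUR)): offset=4
After 2 (read(7)): returned 'V052Q9P', offset=11
After 3 (read(6)): returned 'G3QNY9', offset=17
After 4 (read(2)): returned 'U', offset=18
After 5 (seek(+0, CUR)): offset=18
After 6 (read(8)): returned '', offset=18
After 7 (tell()): offset=18

Answer: 18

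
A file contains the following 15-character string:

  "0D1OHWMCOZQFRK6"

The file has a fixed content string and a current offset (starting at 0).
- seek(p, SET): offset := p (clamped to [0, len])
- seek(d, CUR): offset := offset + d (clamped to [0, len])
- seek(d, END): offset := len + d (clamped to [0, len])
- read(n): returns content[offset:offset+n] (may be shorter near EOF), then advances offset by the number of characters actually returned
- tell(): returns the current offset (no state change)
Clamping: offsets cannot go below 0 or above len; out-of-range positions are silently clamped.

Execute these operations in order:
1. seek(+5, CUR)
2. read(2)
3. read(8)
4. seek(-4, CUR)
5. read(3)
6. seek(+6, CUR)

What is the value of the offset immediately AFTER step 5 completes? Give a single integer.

After 1 (seek(+5, CUR)): offset=5
After 2 (read(2)): returned 'WM', offset=7
After 3 (read(8)): returned 'COZQFRK6', offset=15
After 4 (seek(-4, CUR)): offset=11
After 5 (read(3)): returned 'FRK', offset=14

Answer: 14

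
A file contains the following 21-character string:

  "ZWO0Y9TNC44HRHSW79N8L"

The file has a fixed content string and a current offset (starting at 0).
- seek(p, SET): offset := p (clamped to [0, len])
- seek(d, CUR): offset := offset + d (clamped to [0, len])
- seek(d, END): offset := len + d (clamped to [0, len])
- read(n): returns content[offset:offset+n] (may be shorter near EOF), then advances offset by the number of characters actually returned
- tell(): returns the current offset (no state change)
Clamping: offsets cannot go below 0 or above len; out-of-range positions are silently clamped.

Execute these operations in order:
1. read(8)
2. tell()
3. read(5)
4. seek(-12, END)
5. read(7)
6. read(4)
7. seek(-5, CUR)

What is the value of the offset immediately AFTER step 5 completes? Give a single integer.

Answer: 16

Derivation:
After 1 (read(8)): returned 'ZWO0Y9TN', offset=8
After 2 (tell()): offset=8
After 3 (read(5)): returned 'C44HR', offset=13
After 4 (seek(-12, END)): offset=9
After 5 (read(7)): returned '44HRHSW', offset=16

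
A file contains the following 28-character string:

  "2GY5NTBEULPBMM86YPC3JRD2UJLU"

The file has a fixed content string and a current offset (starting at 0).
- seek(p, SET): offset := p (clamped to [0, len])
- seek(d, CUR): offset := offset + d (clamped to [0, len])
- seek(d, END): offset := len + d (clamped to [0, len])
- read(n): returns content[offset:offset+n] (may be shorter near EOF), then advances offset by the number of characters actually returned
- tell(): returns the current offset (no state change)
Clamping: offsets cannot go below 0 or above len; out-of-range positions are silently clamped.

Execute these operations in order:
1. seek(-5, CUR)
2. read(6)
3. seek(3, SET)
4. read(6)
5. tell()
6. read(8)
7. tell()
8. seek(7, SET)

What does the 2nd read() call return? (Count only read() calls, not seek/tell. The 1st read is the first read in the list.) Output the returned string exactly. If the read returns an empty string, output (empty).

After 1 (seek(-5, CUR)): offset=0
After 2 (read(6)): returned '2GY5NT', offset=6
After 3 (seek(3, SET)): offset=3
After 4 (read(6)): returned '5NTBEU', offset=9
After 5 (tell()): offset=9
After 6 (read(8)): returned 'LPBMM86Y', offset=17
After 7 (tell()): offset=17
After 8 (seek(7, SET)): offset=7

Answer: 5NTBEU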